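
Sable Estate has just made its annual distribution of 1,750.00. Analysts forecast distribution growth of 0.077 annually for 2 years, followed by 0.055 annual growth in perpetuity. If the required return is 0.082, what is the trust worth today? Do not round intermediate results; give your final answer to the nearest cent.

71224.89

D_1 = 1884.75000
D_2 = 2029.87575
Terminal value at year 2: TV = D_2×(1+g_2)/(r−g_2) = 2141.51892/0.027 = 79315.51542
P_0 = D_1/(1+r)^1 + D_2/(1+r)^2 + TV/(1+r)^2
    = 1741.91312 + 1733.86362 + 67749.11543 = 71224.89217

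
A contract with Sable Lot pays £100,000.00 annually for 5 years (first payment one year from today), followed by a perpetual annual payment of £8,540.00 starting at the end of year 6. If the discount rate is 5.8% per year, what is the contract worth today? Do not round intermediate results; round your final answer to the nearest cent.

£534609.39

PV of 5-year annuity: £100,000.00 × [1 − (1+0.058)^−5] / 0.058 = 423538.17580
Perpetuity value at year 5: £8,540.00 / 0.058 = 147241.37931
PV of perpetuity: 147241.37931 / (1+0.058)^5 = 111071.21910
Total PV = 423538.17580 + 111071.21910 = 534609.39489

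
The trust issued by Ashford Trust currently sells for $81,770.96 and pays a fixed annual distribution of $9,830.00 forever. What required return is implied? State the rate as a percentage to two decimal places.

P = C/r ⇒ r = C/P = $9,830.00/$81,770.96 = 0.120214

12.02%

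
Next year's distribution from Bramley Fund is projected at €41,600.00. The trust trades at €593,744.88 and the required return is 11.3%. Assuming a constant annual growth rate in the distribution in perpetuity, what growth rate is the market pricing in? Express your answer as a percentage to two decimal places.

4.29%

P = D₁/(r−g) ⇒ g = r − D₁/P = 0.113 − €41,600.00/€593,744.88 = 0.042936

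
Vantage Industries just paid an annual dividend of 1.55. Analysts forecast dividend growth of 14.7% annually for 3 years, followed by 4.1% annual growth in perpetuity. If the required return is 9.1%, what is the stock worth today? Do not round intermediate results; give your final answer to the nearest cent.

D_1 = 1.77785
D_2 = 2.03919
D_3 = 2.33896
Terminal value at year 3: TV = D_3×(1+g_2)/(r−g_2) = 2.43485/0.05 = 48.69705
P_0 = D_1/(1+r)^1 + D_2/(1+r)^2 + D_3/(1+r)^3 + TV/(1+r)^3
    = 1.62956 + 1.71320 + 1.80114 + 37.49975 = 42.64366

42.64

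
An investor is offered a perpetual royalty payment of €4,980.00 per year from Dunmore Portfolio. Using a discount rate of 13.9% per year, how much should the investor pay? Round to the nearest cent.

€35827.34

Level perpetuity: PV = C / r = €4,980.00 / 0.139 = €35,827.34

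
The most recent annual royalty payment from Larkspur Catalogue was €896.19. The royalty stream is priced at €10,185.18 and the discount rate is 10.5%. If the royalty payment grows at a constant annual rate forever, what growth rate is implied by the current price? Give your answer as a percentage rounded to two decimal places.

1.56%

P = D₀(1+g)/(r−g) ⇒ P(r−g) = D₀(1+g) ⇒ g(P+D₀) = P·r − D₀
g = (P·r − D₀)/(P + D₀) = (€10,185.18×0.105 − €896.19) / (€10,185.18 + €896.19) = 0.015635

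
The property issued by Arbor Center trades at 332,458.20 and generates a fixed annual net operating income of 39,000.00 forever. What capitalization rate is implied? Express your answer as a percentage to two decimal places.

11.73%

P = C/r ⇒ r = C/P = 39,000.00/332,458.20 = 0.117308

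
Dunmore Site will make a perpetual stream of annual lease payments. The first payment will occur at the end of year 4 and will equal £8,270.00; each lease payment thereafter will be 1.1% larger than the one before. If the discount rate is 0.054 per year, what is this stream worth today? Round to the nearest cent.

Value at end of year 3: C₁ / (r − g) = £8,270.00 / (0.054 − 0.011) = £192,325.5814
Discount to today: PV = £192,325.5814 / (1 + 0.054)^3 = £192,325.5814 / 1.170905 = £164,253.72

£164253.72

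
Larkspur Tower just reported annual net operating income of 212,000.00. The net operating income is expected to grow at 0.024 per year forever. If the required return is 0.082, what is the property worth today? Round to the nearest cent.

3742896.55

D₁ = D₀ × (1 + g) = 212,000.00 × 1.024 = 217,088.0000
Growing perpetuity: P = D₁ / (r − g) = 217,088.0000 / (0.082 − 0.024) = 3,742,896.55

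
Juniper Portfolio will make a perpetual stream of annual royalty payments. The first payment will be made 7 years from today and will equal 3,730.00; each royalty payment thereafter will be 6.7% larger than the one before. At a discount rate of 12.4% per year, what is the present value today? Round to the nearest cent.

Value at end of year 6: C₁ / (r − g) = 3,730.00 / (0.124 − 0.067) = 65,438.5965
Discount to today: PV = 65,438.5965 / (1 + 0.124)^6 = 65,438.5965 / 2.016498 = 32,451.60

32451.60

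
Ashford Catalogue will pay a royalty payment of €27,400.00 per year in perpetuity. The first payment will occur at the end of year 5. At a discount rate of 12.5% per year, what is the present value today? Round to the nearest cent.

Value at end of year 4: C / r = €27,400.00 / 0.125 = €219,200.0000
Discount to today: PV = €219,200.0000 / (1 + 0.125)^4 = €219,200.0000 / 1.601807 = €136,845.48

€136845.48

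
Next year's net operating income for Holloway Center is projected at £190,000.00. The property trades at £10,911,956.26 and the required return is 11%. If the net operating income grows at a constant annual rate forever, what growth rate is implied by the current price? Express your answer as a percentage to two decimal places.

9.26%

P = D₁/(r−g) ⇒ g = r − D₁/P = 0.11 − £190,000.00/£10,911,956.26 = 0.092588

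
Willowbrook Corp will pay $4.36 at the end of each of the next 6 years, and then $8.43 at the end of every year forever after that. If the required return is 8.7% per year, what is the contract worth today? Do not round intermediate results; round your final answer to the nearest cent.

$78.47

PV of 6-year annuity: $4.36 × [1 − (1+0.087)^−6] / 0.087 = 19.73479
Perpetuity value at year 6: $8.43 / 0.087 = 96.89655
PV of perpetuity: 96.89655 / (1+0.087)^6 = 58.73961
Total PV = 19.73479 + 58.73961 = 78.47440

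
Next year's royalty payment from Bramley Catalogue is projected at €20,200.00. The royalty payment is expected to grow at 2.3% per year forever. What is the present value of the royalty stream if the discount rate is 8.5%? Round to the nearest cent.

€325806.45

Growing perpetuity: P = D₁ / (r − g) = €20,200.0000 / (0.085 − 0.023) = €325,806.45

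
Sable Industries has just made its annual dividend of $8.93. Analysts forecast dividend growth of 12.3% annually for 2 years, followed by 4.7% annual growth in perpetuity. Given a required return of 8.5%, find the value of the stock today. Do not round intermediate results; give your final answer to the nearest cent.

D_1 = 10.02839
D_2 = 11.26188
Terminal value at year 2: TV = D_2×(1+g_2)/(r−g_2) = 11.79119/0.038 = 310.29448
P_0 = D_1/(1+r)^1 + D_2/(1+r)^2 + TV/(1+r)^2
    = 9.24276 + 9.56647 + 263.58129 = 282.39051

$282.39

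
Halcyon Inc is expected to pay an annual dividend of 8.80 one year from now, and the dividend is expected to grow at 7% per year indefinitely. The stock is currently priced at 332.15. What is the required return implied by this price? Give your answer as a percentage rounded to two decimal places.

P = D₁/(r − g) ⇒ r = D₁/P + g = 8.8000/332.15 + 0.07 = 0.026494 + 0.07 = 0.096494

9.65%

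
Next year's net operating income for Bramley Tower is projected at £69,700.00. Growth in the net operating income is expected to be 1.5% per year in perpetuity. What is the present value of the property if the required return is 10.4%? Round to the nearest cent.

Growing perpetuity: P = D₁ / (r − g) = £69,700.0000 / (0.104 − 0.015) = £783,146.07

£783146.07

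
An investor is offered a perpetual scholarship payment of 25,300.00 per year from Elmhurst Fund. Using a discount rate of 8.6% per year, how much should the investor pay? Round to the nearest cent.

Level perpetuity: PV = C / r = 25,300.00 / 0.086 = 294,186.05

294186.05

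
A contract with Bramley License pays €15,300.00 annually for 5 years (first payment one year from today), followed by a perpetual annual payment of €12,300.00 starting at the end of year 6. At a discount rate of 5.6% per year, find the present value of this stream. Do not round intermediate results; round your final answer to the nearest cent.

€232418.66

PV of 5-year annuity: €15,300.00 × [1 − (1+0.056)^−5] / 0.056 = 65156.57632
Perpetuity value at year 5: €12,300.00 / 0.056 = 219642.85714
PV of perpetuity: 219642.85714 / (1+0.056)^5 = 167262.08010
Total PV = 65156.57632 + 167262.08010 = 232418.65642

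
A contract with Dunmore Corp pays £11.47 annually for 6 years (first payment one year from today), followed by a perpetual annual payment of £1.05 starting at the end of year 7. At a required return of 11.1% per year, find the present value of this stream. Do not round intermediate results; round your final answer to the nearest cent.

£53.41

PV of 6-year annuity: £11.47 × [1 − (1+0.111)^−6] / 0.111 = 48.38480
Perpetuity value at year 6: £1.05 / 0.111 = 9.45946
PV of perpetuity: 9.45946 / (1+0.111)^6 = 5.03016
Total PV = 48.38480 + 5.03016 = 53.41496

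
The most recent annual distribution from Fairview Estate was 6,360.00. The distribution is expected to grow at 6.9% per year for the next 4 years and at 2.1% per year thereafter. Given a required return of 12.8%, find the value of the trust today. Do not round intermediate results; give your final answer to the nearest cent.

D_1 = 6798.84000
D_2 = 7267.95996
D_3 = 7769.44920
D_4 = 8305.54119
Terminal value at year 4: TV = D_4×(1+g_2)/(r−g_2) = 8479.95756/0.107 = 79251.93978
P_0 = D_1/(1+r)^1 + D_2/(1+r)^2 + D_3/(1+r)^3 + D_4/(1+r)^4 + TV/(1+r)^4
    = 6027.34043 + 5712.08060 + 5413.31043 + 5130.16742 + 48952.34515 = 71235.24401

71235.24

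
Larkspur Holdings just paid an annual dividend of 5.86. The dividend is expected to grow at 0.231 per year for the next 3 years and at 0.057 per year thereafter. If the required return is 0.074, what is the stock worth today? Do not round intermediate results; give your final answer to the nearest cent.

D_1 = 7.21366
D_2 = 8.88002
D_3 = 10.93130
Terminal value at year 3: TV = D_3×(1+g_2)/(r−g_2) = 11.55438/0.017 = 679.66959
P_0 = D_1/(1+r)^1 + D_2/(1+r)^2 + D_3/(1+r)^3 + TV/(1+r)^3
    = 6.71663 + 7.69848 + 8.82387 + 548.63688 = 571.87586

571.88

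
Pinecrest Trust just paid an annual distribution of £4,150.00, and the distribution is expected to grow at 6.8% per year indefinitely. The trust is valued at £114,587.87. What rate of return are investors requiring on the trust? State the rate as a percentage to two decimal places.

D₁ = £4,150.00 × 1.068 = £4,432.2000
P = D₁/(r − g) ⇒ r = D₁/P + g = £4,432.2000/£114,587.87 + 0.068 = 0.038679 + 0.068 = 0.106679

10.67%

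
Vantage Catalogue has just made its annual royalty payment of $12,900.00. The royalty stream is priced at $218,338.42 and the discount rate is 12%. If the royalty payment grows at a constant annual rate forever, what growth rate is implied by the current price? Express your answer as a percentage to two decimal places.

5.75%

P = D₀(1+g)/(r−g) ⇒ P(r−g) = D₀(1+g) ⇒ g(P+D₀) = P·r − D₀
g = (P·r − D₀)/(P + D₀) = ($218,338.42×0.12 − $12,900.00) / ($218,338.42 + $12,900.00) = 0.057519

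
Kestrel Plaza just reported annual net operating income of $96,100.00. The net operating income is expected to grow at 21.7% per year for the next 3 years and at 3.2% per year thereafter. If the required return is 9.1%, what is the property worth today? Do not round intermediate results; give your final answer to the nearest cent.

D_1 = 116953.70000
D_2 = 142332.65290
D_3 = 173218.83858
Terminal value at year 3: TV = D_3×(1+g_2)/(r−g_2) = 178761.84141/0.059 = 3029861.71888
P_0 = D_1/(1+r)^1 + D_2/(1+r)^2 + D_3/(1+r)^3 + TV/(1+r)^3
    = 107198.62511 + 119579.03461 + 133389.26226 + 2333181.67208 = 2693348.59407

$2693348.59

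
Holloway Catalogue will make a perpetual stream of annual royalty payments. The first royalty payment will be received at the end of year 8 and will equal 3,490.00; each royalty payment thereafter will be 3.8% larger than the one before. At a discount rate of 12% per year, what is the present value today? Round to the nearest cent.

Value at end of year 7: C₁ / (r − g) = 3,490.00 / (0.12 − 0.038) = 42,560.9756
Discount to today: PV = 42,560.9756 / (1 + 0.12)^7 = 42,560.9756 / 2.210681 = 19,252.42

19252.42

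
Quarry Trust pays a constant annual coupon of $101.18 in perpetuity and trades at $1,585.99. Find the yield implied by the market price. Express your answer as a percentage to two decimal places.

P = C/r ⇒ r = C/P = $101.18/$1,585.99 = 0.063796

6.38%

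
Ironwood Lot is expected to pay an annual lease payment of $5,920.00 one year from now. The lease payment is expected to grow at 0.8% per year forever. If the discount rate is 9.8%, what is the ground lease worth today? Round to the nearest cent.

Growing perpetuity: P = D₁ / (r − g) = $5,920.0000 / (0.098 − 0.008) = $65,777.78

$65777.78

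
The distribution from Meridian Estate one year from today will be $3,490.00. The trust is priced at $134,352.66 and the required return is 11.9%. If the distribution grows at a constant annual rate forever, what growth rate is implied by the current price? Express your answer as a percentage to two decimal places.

P = D₁/(r−g) ⇒ g = r − D₁/P = 0.119 − $3,490.00/$134,352.66 = 0.093024

9.30%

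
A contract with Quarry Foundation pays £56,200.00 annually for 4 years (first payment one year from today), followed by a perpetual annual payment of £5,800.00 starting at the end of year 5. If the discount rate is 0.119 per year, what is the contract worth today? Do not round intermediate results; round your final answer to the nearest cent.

£202144.87

PV of 4-year annuity: £56,200.00 × [1 − (1+0.119)^−4] / 0.119 = 171059.16975
Perpetuity value at year 4: £5,800.00 / 0.119 = 48739.49580
PV of perpetuity: 48739.49580 / (1+0.119)^4 = 31085.70248
Total PV = 171059.16975 + 31085.70248 = 202144.87223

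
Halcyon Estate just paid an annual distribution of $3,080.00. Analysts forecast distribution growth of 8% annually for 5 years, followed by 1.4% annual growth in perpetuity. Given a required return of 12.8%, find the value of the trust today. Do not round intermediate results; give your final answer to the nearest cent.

D_1 = 3326.40000
D_2 = 3592.51200
D_3 = 3879.91296
D_4 = 4190.30600
D_5 = 4525.53048
Terminal value at year 5: TV = D_5×(1+g_2)/(r−g_2) = 4588.88790/0.114 = 40253.40266
P_0 = D_1/(1+r)^1 + D_2/(1+r)^2 + D_3/(1+r)^3 + D_4/(1+r)^4 + D_5/(1+r)^5 + TV/(1+r)^5
    = 2948.93617 + 2823.44952 + 2703.30274 + 2588.26858 + 2478.12949 + 22042.30967 = 35584.39616

$35584.40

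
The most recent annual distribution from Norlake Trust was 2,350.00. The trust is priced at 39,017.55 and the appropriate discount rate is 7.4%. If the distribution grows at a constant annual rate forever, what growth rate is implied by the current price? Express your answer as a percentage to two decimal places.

1.30%

P = D₀(1+g)/(r−g) ⇒ P(r−g) = D₀(1+g) ⇒ g(P+D₀) = P·r − D₀
g = (P·r − D₀)/(P + D₀) = (39,017.55×0.074 − 2,350.00) / (39,017.55 + 2,350.00) = 0.012988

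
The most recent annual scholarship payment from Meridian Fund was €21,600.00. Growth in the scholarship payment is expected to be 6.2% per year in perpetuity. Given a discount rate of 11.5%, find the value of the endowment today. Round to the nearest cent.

D₁ = D₀ × (1 + g) = €21,600.00 × 1.062 = €22,939.2000
Growing perpetuity: P = D₁ / (r − g) = €22,939.2000 / (0.115 − 0.062) = €432,815.09

€432815.09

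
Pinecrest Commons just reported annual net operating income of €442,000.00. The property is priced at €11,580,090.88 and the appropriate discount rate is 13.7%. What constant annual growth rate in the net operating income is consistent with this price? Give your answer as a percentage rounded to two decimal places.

9.52%

P = D₀(1+g)/(r−g) ⇒ P(r−g) = D₀(1+g) ⇒ g(P+D₀) = P·r − D₀
g = (P·r − D₀)/(P + D₀) = (€11,580,090.88×0.137 − €442,000.00) / (€11,580,090.88 + €442,000.00) = 0.095197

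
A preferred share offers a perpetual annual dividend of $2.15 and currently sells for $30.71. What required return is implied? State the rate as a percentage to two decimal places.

7.00%

P = C/r ⇒ r = C/P = $2.15/$30.71 = 0.070010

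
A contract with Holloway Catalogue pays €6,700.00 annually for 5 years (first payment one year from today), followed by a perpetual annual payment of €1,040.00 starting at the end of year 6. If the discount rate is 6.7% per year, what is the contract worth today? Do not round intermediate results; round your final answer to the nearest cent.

€38917.12

PV of 5-year annuity: €6,700.00 × [1 − (1+0.067)^−5] / 0.067 = 27693.40628
Perpetuity value at year 5: €1,040.00 / 0.067 = 15522.38806
PV of perpetuity: 15522.38806 / (1+0.067)^5 = 11223.71007
Total PV = 27693.40628 + 11223.71007 = 38917.11635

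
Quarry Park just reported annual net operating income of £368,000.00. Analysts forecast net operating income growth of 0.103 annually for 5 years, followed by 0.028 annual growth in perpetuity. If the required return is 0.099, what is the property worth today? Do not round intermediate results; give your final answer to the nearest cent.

£7286087.50

D_1 = 405904.00000
D_2 = 447712.11200
D_3 = 493826.45954
D_4 = 544690.58487
D_5 = 600793.71511
Terminal value at year 5: TV = D_5×(1+g_2)/(r−g_2) = 617615.93913/0.071 = 8698816.04412
P_0 = D_1/(1+r)^1 + D_2/(1+r)^2 + D_3/(1+r)^3 + D_4/(1+r)^4 + D_5/(1+r)^5 + TV/(1+r)^5
    = 369339.39945 + 370683.67388 + 372032.84103 + 373386.91871 + 374745.92478 + 5425898.74187 = 7286087.49973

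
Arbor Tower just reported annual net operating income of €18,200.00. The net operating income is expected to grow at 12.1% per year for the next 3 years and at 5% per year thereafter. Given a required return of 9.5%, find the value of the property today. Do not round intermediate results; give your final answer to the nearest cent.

D_1 = 20402.20000
D_2 = 22870.86620
D_3 = 25638.24101
Terminal value at year 3: TV = D_3×(1+g_2)/(r−g_2) = 26920.15306/0.045 = 598225.62357
P_0 = D_1/(1+r)^1 + D_2/(1+r)^2 + D_3/(1+r)^3 + TV/(1+r)^3
    = 18632.14612 + 19074.55324 + 19527.46501 + 455640.85018 = 512875.01455

€512875.01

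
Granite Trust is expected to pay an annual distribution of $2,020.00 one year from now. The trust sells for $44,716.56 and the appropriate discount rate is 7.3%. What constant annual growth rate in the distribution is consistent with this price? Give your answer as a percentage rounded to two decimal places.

2.78%

P = D₁/(r−g) ⇒ g = r − D₁/P = 0.073 − $2,020.00/$44,716.56 = 0.027827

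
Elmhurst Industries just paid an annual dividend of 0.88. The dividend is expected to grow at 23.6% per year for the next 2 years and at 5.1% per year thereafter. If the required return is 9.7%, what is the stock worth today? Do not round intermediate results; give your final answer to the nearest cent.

D_1 = 1.08768
D_2 = 1.34437
Terminal value at year 2: TV = D_2×(1+g_2)/(r−g_2) = 1.41294/0.046 = 30.71599
P_0 = D_1/(1+r)^1 + D_2/(1+r)^2 + TV/(1+r)^2
    = 0.99150 + 1.11714 + 25.52415 = 27.63279

27.63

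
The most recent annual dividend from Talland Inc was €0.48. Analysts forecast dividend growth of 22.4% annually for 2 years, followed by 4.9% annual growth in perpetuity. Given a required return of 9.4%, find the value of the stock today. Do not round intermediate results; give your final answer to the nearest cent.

€15.14

D_1 = 0.58752
D_2 = 0.71912
Terminal value at year 2: TV = D_2×(1+g_2)/(r−g_2) = 0.75436/0.045 = 16.76359
P_0 = D_1/(1+r)^1 + D_2/(1+r)^2 + TV/(1+r)^2
    = 0.53704 + 0.60085 + 14.00659 = 15.14448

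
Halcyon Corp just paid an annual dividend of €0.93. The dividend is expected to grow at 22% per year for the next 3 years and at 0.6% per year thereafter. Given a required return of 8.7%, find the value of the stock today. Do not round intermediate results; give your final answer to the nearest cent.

D_1 = 1.13460
D_2 = 1.38421
D_3 = 1.68874
Terminal value at year 3: TV = D_3×(1+g_2)/(r−g_2) = 1.69887/0.081 = 20.97372
P_0 = D_1/(1+r)^1 + D_2/(1+r)^2 + D_3/(1+r)^3 + TV/(1+r)^3
    = 1.04379 + 1.17150 + 1.31484 + 16.33002 = 19.86016

€19.86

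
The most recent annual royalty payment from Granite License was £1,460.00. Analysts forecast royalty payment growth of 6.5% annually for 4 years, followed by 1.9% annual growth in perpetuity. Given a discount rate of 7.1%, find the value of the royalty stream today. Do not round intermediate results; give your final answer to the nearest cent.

£33733.29

D_1 = 1554.90000
D_2 = 1655.96850
D_3 = 1763.60645
D_4 = 1878.24087
Terminal value at year 4: TV = D_4×(1+g_2)/(r−g_2) = 1913.92745/0.052 = 36806.29709
P_0 = D_1/(1+r)^1 + D_2/(1+r)^2 + D_3/(1+r)^3 + D_4/(1+r)^4 + TV/(1+r)^4
    = 1451.82073 + 1443.68728 + 1435.59939 + 1427.55682 + 27974.62309 = 33733.28732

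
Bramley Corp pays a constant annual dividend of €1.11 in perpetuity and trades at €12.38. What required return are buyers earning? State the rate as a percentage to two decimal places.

8.97%

P = C/r ⇒ r = C/P = €1.11/€12.38 = 0.089661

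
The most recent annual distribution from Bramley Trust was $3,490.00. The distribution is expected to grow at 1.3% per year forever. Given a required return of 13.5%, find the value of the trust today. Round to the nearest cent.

D₁ = D₀ × (1 + g) = $3,490.00 × 1.013 = $3,535.3700
Growing perpetuity: P = D₁ / (r − g) = $3,535.3700 / (0.135 − 0.013) = $28,978.44

$28978.44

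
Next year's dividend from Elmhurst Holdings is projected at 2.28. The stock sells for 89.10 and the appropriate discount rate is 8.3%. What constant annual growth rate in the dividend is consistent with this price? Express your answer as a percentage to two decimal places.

5.74%

P = D₁/(r−g) ⇒ g = r − D₁/P = 0.083 − 2.28/89.10 = 0.057411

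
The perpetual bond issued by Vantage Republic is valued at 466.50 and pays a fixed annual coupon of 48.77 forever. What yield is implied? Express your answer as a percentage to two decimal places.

P = C/r ⇒ r = C/P = 48.77/466.50 = 0.104544

10.45%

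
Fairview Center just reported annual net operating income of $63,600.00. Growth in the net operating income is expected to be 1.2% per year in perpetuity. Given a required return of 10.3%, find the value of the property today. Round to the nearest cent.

D₁ = D₀ × (1 + g) = $63,600.00 × 1.012 = $64,363.2000
Growing perpetuity: P = D₁ / (r − g) = $64,363.2000 / (0.103 − 0.012) = $707,287.91

$707287.91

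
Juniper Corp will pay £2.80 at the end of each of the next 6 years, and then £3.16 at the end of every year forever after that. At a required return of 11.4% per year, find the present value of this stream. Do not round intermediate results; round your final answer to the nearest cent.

PV of 6-year annuity: £2.80 × [1 − (1+0.114)^−6] / 0.114 = 11.71025
Perpetuity value at year 6: £3.16 / 0.114 = 27.71930
PV of perpetuity: 27.71930 / (1+0.114)^6 = 14.50344
Total PV = 11.71025 + 14.50344 = 26.21369

£26.21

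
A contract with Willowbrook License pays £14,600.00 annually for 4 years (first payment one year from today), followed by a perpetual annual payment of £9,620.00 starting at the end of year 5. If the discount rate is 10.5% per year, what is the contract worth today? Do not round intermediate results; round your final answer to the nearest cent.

PV of 4-year annuity: £14,600.00 × [1 − (1+0.105)^−4] / 0.105 = 45783.53172
Perpetuity value at year 4: £9,620.00 / 0.105 = 91619.04762
PV of perpetuity: 91619.04762 / (1+0.105)^4 = 61452.09042
Total PV = 45783.53172 + 61452.09042 = 107235.62214

£107235.62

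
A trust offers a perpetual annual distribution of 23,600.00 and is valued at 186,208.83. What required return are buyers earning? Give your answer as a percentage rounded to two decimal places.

P = C/r ⇒ r = C/P = 23,600.00/186,208.83 = 0.126739

12.67%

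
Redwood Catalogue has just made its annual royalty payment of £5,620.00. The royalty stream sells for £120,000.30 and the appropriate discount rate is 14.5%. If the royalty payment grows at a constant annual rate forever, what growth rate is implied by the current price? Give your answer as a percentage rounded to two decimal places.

9.38%

P = D₀(1+g)/(r−g) ⇒ P(r−g) = D₀(1+g) ⇒ g(P+D₀) = P·r − D₀
g = (P·r − D₀)/(P + D₀) = (£120,000.30×0.145 − £5,620.00) / (£120,000.30 + £5,620.00) = 0.093775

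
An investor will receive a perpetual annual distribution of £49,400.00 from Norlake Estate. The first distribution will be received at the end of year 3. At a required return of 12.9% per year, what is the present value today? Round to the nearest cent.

Value at end of year 2: C / r = £49,400.00 / 0.129 = £382,945.7364
Discount to today: PV = £382,945.7364 / (1 + 0.129)^2 = £382,945.7364 / 1.274641 = £300,434.19

£300434.19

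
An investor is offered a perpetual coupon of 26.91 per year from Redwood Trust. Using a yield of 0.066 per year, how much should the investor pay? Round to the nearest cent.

Level perpetuity: PV = C / r = 26.91 / 0.066 = 407.73

407.73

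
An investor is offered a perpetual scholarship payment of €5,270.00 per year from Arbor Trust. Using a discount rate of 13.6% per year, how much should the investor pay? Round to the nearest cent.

Level perpetuity: PV = C / r = €5,270.00 / 0.136 = €38,750.00

€38750.00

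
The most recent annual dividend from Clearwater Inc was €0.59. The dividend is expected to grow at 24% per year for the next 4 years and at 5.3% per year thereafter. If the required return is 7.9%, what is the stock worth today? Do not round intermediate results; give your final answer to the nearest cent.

€45.06

D_1 = 0.73160
D_2 = 0.90718
D_3 = 1.12491
D_4 = 1.39489
Terminal value at year 4: TV = D_4×(1+g_2)/(r−g_2) = 1.46882/0.026 = 56.49289
P_0 = D_1/(1+r)^1 + D_2/(1+r)^2 + D_3/(1+r)^3 + D_4/(1+r)^4 + TV/(1+r)^4
    = 0.67804 + 0.77921 + 0.89547 + 1.02909 + 41.67811 = 45.05991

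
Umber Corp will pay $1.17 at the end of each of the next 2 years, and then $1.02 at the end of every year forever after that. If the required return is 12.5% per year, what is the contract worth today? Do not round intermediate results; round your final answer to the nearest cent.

PV of 2-year annuity: $1.17 × [1 − (1+0.125)^−2] / 0.125 = 1.96444
Perpetuity value at year 2: $1.02 / 0.125 = 8.16000
PV of perpetuity: 8.16000 / (1+0.125)^2 = 6.44741
Total PV = 1.96444 + 6.44741 = 8.41185

$8.41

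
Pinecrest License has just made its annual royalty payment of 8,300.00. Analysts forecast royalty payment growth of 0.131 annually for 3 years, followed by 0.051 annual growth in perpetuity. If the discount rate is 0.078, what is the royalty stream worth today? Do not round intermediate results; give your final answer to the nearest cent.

400549.70

D_1 = 9387.30000
D_2 = 10617.03630
D_3 = 12007.86806
Terminal value at year 3: TV = D_3×(1+g_2)/(r−g_2) = 12620.26933/0.027 = 467417.38245
P_0 = D_1/(1+r)^1 + D_2/(1+r)^2 + D_3/(1+r)^3 + TV/(1+r)^3
    = 8708.07050 + 9136.20384 + 9585.38640 + 373120.04100 = 400549.70174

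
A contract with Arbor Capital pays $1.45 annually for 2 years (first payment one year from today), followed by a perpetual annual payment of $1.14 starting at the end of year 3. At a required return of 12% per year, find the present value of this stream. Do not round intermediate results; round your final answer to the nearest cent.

$10.02

PV of 2-year annuity: $1.45 × [1 − (1+0.12)^−2] / 0.12 = 2.45057
Perpetuity value at year 2: $1.14 / 0.12 = 9.50000
PV of perpetuity: 9.50000 / (1+0.12)^2 = 7.57334
Total PV = 2.45057 + 7.57334 = 10.02392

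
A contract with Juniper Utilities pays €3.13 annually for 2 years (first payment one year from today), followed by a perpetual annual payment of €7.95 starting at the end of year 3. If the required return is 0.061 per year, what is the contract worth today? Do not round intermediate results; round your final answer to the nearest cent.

€121.50

PV of 2-year annuity: €3.13 × [1 − (1+0.061)^−2] / 0.061 = 5.73049
Perpetuity value at year 2: €7.95 / 0.061 = 130.32787
PV of perpetuity: 130.32787 / (1+0.061)^2 = 115.77280
Total PV = 5.73049 + 115.77280 = 121.50328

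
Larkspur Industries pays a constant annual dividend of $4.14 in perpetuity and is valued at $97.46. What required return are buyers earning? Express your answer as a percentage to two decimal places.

4.25%

P = C/r ⇒ r = C/P = $4.14/$97.46 = 0.042479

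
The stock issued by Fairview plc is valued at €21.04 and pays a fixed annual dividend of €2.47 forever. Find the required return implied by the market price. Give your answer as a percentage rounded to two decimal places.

11.74%

P = C/r ⇒ r = C/P = €2.47/€21.04 = 0.117395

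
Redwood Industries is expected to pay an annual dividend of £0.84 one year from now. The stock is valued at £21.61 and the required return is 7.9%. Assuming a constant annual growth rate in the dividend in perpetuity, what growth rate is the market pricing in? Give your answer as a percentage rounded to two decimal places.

P = D₁/(r−g) ⇒ g = r − D₁/P = 0.079 − £0.84/£21.61 = 0.040129

4.01%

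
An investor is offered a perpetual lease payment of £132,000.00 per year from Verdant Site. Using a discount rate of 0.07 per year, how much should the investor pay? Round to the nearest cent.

£1885714.29

Level perpetuity: PV = C / r = £132,000.00 / 0.07 = £1,885,714.29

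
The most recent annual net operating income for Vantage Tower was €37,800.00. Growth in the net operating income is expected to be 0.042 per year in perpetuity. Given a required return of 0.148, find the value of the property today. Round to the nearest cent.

€371581.13

D₁ = D₀ × (1 + g) = €37,800.00 × 1.042 = €39,387.6000
Growing perpetuity: P = D₁ / (r − g) = €39,387.6000 / (0.148 − 0.042) = €371,581.13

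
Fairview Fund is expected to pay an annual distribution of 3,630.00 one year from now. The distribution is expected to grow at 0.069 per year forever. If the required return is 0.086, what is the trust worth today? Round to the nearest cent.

213529.41

Growing perpetuity: P = D₁ / (r − g) = 3,630.0000 / (0.086 − 0.069) = 213,529.41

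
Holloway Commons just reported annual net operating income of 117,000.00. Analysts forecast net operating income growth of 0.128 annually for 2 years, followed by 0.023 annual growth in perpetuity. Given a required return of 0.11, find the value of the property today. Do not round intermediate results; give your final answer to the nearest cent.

1660462.26

D_1 = 131976.00000
D_2 = 148868.92800
Terminal value at year 2: TV = D_2×(1+g_2)/(r−g_2) = 152292.91334/0.087 = 1750493.25683
P_0 = D_1/(1+r)^1 + D_2/(1+r)^2 + TV/(1+r)^2
    = 118897.29730 + 120825.36158 + 1420739.59648 = 1660462.25536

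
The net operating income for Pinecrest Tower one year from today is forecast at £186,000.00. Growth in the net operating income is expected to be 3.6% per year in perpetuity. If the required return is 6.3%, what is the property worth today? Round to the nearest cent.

£6888888.89

Growing perpetuity: P = D₁ / (r − g) = £186,000.0000 / (0.063 − 0.036) = £6,888,888.89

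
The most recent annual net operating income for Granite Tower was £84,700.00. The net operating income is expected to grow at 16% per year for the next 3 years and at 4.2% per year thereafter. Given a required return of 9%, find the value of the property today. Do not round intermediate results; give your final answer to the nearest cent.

D_1 = 98252.00000
D_2 = 113972.32000
D_3 = 132207.89120
Terminal value at year 3: TV = D_3×(1+g_2)/(r−g_2) = 137760.62263/0.048 = 2870012.97147
P_0 = D_1/(1+r)^1 + D_2/(1+r)^2 + D_3/(1+r)^3 + TV/(1+r)^3
    = 90139.44954 + 95928.22153 + 102088.74952 + 2216176.60413 = 2504333.02472

£2504333.02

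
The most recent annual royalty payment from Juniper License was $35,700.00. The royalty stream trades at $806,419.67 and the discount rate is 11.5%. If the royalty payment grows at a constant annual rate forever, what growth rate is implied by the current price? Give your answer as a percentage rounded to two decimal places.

6.77%

P = D₀(1+g)/(r−g) ⇒ P(r−g) = D₀(1+g) ⇒ g(P+D₀) = P·r − D₀
g = (P·r − D₀)/(P + D₀) = ($806,419.67×0.115 − $35,700.00) / ($806,419.67 + $35,700.00) = 0.067732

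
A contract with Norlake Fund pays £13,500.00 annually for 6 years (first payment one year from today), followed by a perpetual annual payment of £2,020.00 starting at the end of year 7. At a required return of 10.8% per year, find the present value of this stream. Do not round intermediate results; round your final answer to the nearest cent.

PV of 6-year annuity: £13,500.00 × [1 − (1+0.108)^−6] / 0.108 = 57442.82966
Perpetuity value at year 6: £2,020.00 / 0.108 = 18703.70370
PV of perpetuity: 18703.70370 / (1+0.108)^6 = 10108.55438
Total PV = 57442.82966 + 10108.55438 = 67551.38404

£67551.38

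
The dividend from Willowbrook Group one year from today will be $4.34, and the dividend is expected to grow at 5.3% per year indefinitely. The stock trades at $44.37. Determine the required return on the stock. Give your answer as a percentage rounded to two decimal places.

15.08%

P = D₁/(r − g) ⇒ r = D₁/P + g = $4.3400/$44.37 + 0.053 = 0.097814 + 0.053 = 0.150814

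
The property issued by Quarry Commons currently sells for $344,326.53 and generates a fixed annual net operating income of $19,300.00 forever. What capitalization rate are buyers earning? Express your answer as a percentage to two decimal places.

5.61%

P = C/r ⇒ r = C/P = $19,300.00/$344,326.53 = 0.056051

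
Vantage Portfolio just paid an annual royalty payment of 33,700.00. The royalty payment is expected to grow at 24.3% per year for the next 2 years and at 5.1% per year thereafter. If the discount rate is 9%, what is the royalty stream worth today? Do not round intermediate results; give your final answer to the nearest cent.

1263275.14

D_1 = 41889.10000
D_2 = 52068.15130
Terminal value at year 2: TV = D_2×(1+g_2)/(r−g_2) = 54723.62702/0.039 = 1403169.92349
P_0 = D_1/(1+r)^1 + D_2/(1+r)^2 + TV/(1+r)^2
    = 38430.36697 + 43824.72124 + 1181020.05176 = 1263275.13997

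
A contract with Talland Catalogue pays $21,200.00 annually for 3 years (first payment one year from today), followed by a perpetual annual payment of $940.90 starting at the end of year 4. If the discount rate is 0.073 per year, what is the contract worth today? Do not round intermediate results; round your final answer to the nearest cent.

PV of 3-year annuity: $21,200.00 × [1 − (1+0.073)^−3] / 0.073 = 55331.95874
Perpetuity value at year 3: $940.90 / 0.073 = 12889.04110
PV of perpetuity: 12889.04110 / (1+0.073)^3 = 10433.29393
Total PV = 55331.95874 + 10433.29393 = 65765.25267

$65765.25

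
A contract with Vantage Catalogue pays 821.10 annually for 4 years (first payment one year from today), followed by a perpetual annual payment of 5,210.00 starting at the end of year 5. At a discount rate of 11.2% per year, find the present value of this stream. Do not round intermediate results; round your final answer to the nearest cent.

PV of 4-year annuity: 821.10 × [1 − (1+0.112)^−4] / 0.112 = 2536.57825
Perpetuity value at year 4: 5,210.00 / 0.112 = 46517.85714
PV of perpetuity: 46517.85714 / (1+0.112)^4 = 30422.89592
Total PV = 2536.57825 + 30422.89592 = 32959.47416

32959.47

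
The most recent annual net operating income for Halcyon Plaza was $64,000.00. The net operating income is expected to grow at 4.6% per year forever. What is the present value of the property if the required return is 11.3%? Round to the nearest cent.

$999164.18

D₁ = D₀ × (1 + g) = $64,000.00 × 1.046 = $66,944.0000
Growing perpetuity: P = D₁ / (r − g) = $66,944.0000 / (0.113 − 0.046) = $999,164.18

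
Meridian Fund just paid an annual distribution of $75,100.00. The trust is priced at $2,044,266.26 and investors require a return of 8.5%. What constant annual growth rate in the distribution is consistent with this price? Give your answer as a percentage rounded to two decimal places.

4.66%

P = D₀(1+g)/(r−g) ⇒ P(r−g) = D₀(1+g) ⇒ g(P+D₀) = P·r − D₀
g = (P·r − D₀)/(P + D₀) = ($2,044,266.26×0.085 − $75,100.00) / ($2,044,266.26 + $75,100.00) = 0.046553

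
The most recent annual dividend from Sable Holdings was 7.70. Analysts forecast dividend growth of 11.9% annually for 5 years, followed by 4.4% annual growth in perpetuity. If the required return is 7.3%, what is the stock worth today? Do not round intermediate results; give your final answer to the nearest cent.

D_1 = 8.61630
D_2 = 9.64164
D_3 = 10.78899
D_4 = 12.07289
D_5 = 13.50956
Terminal value at year 5: TV = D_5×(1+g_2)/(r−g_2) = 14.10398/0.029 = 486.34411
P_0 = D_1/(1+r)^1 + D_2/(1+r)^2 + D_3/(1+r)^3 + D_4/(1+r)^4 + D_5/(1+r)^5 + TV/(1+r)^5
    = 8.03010 + 8.37436 + 8.73337 + 9.10777 + 9.49823 + 341.93617 = 385.68000

385.68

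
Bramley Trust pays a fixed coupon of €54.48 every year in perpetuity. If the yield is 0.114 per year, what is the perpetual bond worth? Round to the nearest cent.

€477.89

Level perpetuity: PV = C / r = €54.48 / 0.114 = €477.89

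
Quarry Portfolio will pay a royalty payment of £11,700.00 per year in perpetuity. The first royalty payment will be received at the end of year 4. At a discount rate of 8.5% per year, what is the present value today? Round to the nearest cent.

Value at end of year 3: C / r = £11,700.00 / 0.085 = £137,647.0588
Discount to today: PV = £137,647.0588 / (1 + 0.085)^3 = £137,647.0588 / 1.277289 = £107,765.00

£107765.00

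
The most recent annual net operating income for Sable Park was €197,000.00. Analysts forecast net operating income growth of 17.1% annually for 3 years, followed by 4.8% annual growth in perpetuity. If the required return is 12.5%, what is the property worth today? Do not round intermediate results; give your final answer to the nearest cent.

D_1 = 230687.00000
D_2 = 270134.47700
D_3 = 316327.47257
Terminal value at year 3: TV = D_3×(1+g_2)/(r−g_2) = 331511.19125/0.077 = 4305340.14611
P_0 = D_1/(1+r)^1 + D_2/(1+r)^2 + D_3/(1+r)^3 + TV/(1+r)^3
    = 205055.11111 + 213439.58677 + 222166.89431 + 3023777.99013 = 3664439.58232

€3664439.58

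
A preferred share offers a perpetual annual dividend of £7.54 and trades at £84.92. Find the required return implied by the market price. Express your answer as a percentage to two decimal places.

P = C/r ⇒ r = C/P = £7.54/£84.92 = 0.088789

8.88%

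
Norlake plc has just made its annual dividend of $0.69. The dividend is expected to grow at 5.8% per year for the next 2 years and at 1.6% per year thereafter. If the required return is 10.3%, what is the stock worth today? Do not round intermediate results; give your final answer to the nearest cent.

$8.71

D_1 = 0.73002
D_2 = 0.77236
Terminal value at year 2: TV = D_2×(1+g_2)/(r−g_2) = 0.78472/0.087 = 9.01976
P_0 = D_1/(1+r)^1 + D_2/(1+r)^2 + TV/(1+r)^2
    = 0.66185 + 0.63485 + 7.41385 = 8.71055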